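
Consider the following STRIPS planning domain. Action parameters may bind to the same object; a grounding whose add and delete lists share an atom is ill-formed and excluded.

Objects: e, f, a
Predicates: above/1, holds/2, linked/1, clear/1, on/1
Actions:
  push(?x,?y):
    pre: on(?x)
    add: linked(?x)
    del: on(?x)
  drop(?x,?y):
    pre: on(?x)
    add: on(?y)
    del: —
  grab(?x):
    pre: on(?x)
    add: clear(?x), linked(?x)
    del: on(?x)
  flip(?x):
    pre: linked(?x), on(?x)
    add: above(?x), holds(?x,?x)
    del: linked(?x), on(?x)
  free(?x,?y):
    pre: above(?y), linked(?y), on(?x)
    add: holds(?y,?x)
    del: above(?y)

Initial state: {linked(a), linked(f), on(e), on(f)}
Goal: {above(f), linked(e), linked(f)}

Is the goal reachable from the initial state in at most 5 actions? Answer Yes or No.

Yes

1. flip(f)  →  {above(f), holds(f,f), linked(a), on(e)}
2. drop(e,f)  →  {above(f), holds(f,f), linked(a), on(e), on(f)}
3. push(e,e)  →  {above(f), holds(f,f), linked(a), linked(e), on(f)}
4. push(f,e)  →  {above(f), holds(f,f), linked(a), linked(e), linked(f)}
optimal plan length = 4; 4 ≤ 5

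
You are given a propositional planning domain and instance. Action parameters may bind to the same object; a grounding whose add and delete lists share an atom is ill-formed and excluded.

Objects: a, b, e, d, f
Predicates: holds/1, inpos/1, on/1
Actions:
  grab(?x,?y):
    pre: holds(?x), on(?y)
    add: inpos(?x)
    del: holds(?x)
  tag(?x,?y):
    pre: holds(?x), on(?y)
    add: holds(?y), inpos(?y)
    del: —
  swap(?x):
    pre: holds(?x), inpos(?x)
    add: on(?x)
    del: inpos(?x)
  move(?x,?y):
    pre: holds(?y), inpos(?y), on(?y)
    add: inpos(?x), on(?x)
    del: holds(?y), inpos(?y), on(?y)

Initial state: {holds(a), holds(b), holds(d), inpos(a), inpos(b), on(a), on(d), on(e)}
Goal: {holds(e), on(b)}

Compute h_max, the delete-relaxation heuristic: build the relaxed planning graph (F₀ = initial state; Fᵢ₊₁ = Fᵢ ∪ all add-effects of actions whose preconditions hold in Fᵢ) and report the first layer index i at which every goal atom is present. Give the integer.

F0 = init (8 atoms)
F1 = F0 ∪ {holds(e), inpos(d), inpos(e), inpos(f), on(b), on(f)}  (14 atoms)
goal ⊆ F1  ⇒  h_max = 1

1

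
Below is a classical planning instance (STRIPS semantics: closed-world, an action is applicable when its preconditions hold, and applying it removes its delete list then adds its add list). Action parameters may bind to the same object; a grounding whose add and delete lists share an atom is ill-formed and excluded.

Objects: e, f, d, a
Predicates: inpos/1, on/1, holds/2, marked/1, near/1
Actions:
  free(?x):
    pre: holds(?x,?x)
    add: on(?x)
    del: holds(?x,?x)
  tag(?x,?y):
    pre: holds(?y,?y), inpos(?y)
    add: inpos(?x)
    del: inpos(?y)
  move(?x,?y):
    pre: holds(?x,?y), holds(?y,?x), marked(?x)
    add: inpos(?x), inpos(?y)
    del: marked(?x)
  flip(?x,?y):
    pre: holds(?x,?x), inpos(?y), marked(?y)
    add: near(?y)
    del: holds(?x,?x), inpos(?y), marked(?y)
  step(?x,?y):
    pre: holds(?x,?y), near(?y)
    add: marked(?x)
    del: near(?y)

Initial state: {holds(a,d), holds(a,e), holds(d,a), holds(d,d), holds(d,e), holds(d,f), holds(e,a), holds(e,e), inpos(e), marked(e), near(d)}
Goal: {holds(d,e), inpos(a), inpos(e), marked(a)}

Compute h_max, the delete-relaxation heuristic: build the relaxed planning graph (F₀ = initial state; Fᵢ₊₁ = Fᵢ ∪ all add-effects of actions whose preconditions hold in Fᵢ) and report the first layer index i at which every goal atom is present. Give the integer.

1

F0 = init (11 atoms)
F1 = F0 ∪ {inpos(a), inpos(d), inpos(f), marked(a), marked(d), near(e), on(d), on(e)}  (19 atoms)
goal ⊆ F1  ⇒  h_max = 1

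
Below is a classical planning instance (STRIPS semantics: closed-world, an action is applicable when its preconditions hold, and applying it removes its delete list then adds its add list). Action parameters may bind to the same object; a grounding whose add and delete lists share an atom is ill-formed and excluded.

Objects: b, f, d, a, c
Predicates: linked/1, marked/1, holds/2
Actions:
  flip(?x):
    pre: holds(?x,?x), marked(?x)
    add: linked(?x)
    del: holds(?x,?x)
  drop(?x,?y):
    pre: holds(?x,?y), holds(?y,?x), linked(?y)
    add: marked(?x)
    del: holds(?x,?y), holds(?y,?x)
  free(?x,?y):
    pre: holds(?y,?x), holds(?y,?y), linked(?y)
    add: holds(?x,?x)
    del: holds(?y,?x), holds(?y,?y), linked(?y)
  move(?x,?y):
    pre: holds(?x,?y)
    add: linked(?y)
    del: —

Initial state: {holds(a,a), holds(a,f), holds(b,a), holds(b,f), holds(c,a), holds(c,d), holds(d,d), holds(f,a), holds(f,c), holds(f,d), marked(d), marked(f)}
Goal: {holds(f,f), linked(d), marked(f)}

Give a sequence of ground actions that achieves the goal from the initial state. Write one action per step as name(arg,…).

1. flip(d)  →  {holds(a,a), holds(a,f), holds(b,a), holds(b,f), holds(c,a), holds(c,d), holds(f,a), holds(f,c), holds(f,d), linked(d), marked(d), marked(f)}
2. move(b,a)  →  {holds(a,a), holds(a,f), holds(b,a), holds(b,f), holds(c,a), holds(c,d), holds(f,a), holds(f,c), holds(f,d), linked(a), linked(d), marked(d), marked(f)}
3. free(f,a)  →  {holds(b,a), holds(b,f), holds(c,a), holds(c,d), holds(f,a), holds(f,c), holds(f,d), holds(f,f), linked(d), marked(d), marked(f)}

flip(d); move(b,a); free(f,a)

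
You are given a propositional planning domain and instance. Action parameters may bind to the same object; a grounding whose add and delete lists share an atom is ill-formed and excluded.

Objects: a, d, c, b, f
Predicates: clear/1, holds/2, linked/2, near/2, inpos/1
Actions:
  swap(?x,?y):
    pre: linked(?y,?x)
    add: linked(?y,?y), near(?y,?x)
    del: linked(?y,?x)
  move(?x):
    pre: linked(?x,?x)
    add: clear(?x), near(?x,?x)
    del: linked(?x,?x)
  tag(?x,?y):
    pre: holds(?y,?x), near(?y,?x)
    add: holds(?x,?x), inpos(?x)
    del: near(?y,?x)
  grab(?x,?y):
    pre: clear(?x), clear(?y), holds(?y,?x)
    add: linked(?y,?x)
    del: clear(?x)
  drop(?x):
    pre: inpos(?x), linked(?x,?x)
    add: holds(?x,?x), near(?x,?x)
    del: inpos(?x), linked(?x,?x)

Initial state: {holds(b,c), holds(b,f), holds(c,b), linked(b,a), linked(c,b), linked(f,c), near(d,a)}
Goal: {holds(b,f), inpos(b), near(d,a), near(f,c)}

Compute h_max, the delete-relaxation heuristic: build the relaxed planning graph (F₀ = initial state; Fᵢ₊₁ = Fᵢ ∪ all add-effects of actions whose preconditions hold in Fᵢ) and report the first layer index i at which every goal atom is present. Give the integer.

2

F0 = init (7 atoms)
F1 = F0 ∪ {linked(b,b), linked(c,c), linked(f,f), near(b,a), near(c,b), near(f,c)}  (13 atoms)
F2 = F1 ∪ {clear(b), clear(c), clear(f), holds(b,b), inpos(b), near(b,b), near(c,c), near(f,f)}  (21 atoms)
goal ⊆ F2  ⇒  h_max = 2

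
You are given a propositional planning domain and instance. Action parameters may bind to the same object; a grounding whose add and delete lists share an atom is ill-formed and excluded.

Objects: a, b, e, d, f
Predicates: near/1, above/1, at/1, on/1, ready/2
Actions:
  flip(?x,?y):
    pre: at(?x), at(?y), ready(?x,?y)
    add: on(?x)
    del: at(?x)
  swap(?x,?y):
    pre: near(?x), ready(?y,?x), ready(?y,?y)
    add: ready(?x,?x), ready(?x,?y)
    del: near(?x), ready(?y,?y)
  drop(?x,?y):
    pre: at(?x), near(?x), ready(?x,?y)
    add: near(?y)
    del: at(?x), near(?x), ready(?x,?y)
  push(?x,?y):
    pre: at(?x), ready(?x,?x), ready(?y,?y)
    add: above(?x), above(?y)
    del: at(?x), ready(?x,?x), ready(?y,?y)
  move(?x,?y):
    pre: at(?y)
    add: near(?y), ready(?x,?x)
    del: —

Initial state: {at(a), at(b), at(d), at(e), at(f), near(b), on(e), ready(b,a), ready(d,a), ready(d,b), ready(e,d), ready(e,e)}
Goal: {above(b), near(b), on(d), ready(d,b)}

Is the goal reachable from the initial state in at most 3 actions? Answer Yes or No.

Yes

1. flip(d,a)  →  {at(a), at(b), at(e), at(f), near(b), on(d), on(e), ready(b,a), ready(d,a), ready(d,b), ready(e,d), ready(e,e)}
2. move(b,a)  →  {at(a), at(b), at(e), at(f), near(a), near(b), on(d), on(e), ready(b,a), ready(b,b), ready(d,a), ready(d,b), ready(e,d), ready(e,e)}
3. push(b,b)  →  {above(b), at(a), at(e), at(f), near(a), near(b), on(d), on(e), ready(b,a), ready(d,a), ready(d,b), ready(e,d), ready(e,e)}
optimal plan length = 3; 3 ≤ 3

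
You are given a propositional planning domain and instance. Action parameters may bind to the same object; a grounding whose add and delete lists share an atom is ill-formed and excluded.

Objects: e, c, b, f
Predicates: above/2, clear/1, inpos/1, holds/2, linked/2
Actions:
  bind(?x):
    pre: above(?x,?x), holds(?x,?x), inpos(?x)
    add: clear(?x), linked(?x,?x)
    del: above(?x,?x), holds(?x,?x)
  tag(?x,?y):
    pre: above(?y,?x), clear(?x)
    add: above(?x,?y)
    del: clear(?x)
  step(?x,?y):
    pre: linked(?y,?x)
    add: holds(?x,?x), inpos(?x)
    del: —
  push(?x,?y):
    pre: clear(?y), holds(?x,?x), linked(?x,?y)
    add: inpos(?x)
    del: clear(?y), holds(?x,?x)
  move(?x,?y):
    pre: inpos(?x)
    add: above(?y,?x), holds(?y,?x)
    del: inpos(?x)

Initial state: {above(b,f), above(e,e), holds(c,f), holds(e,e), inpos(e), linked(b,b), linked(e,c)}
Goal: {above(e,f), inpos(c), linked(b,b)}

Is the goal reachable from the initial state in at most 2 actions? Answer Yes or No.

1. bind(e)  →  {above(b,f), clear(e), holds(c,f), inpos(e), linked(b,b), linked(e,c), linked(e,e)}
2. step(c,e)  →  {above(b,f), clear(e), holds(c,c), holds(c,f), inpos(c), inpos(e), linked(b,b), linked(e,c), linked(e,e)}
3. move(e,f)  →  {above(b,f), above(f,e), clear(e), holds(c,c), holds(c,f), holds(f,e), inpos(c), linked(b,b), linked(e,c), linked(e,e)}
4. tag(e,f)  →  {above(b,f), above(e,f), above(f,e), holds(c,c), holds(c,f), holds(f,e), inpos(c), linked(b,b), linked(e,c), linked(e,e)}
optimal plan length = 4; 4 > 2

No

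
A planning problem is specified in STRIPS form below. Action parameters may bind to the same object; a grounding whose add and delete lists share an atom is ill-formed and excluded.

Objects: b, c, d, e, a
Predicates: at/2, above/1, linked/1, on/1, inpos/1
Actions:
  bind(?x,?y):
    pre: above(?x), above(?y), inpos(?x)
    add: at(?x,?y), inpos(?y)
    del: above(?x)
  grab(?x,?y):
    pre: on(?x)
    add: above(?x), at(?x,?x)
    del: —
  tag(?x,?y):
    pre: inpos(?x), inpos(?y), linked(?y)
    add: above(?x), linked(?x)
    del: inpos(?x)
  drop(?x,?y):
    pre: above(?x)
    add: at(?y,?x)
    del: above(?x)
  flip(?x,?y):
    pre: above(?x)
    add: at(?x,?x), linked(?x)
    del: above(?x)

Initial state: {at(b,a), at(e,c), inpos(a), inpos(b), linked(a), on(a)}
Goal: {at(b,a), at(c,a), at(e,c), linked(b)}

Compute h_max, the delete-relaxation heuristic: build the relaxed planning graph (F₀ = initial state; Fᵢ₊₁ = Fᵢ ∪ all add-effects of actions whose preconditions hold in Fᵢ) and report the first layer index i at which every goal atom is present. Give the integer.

F0 = init (6 atoms)
F1 = F0 ∪ {above(a), above(b), at(a,a), linked(b)}  (10 atoms)
F2 = F1 ∪ {at(a,b), at(b,b), at(c,a), at(c,b), at(d,a), at(d,b), at(e,a), at(e,b)}  (18 atoms)
goal ⊆ F2  ⇒  h_max = 2

2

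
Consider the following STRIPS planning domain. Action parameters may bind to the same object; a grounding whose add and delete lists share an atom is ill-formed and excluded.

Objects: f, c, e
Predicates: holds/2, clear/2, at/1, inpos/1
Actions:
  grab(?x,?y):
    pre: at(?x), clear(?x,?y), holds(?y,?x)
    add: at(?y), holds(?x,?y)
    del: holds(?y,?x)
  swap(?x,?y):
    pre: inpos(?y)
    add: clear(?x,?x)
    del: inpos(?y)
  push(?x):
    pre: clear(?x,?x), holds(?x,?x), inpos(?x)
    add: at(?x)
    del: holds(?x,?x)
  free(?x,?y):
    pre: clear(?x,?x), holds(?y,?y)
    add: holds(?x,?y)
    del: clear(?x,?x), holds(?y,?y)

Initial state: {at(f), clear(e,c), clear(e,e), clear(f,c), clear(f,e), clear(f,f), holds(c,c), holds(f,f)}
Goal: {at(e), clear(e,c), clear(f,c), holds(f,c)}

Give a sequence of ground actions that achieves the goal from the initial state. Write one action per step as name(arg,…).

1. free(f,c)  →  {at(f), clear(e,c), clear(e,e), clear(f,c), clear(f,e), holds(f,c), holds(f,f)}
2. free(e,f)  →  {at(f), clear(e,c), clear(f,c), clear(f,e), holds(e,f), holds(f,c)}
3. grab(f,e)  →  {at(e), at(f), clear(e,c), clear(f,c), clear(f,e), holds(f,c), holds(f,e)}

free(f,c); free(e,f); grab(f,e)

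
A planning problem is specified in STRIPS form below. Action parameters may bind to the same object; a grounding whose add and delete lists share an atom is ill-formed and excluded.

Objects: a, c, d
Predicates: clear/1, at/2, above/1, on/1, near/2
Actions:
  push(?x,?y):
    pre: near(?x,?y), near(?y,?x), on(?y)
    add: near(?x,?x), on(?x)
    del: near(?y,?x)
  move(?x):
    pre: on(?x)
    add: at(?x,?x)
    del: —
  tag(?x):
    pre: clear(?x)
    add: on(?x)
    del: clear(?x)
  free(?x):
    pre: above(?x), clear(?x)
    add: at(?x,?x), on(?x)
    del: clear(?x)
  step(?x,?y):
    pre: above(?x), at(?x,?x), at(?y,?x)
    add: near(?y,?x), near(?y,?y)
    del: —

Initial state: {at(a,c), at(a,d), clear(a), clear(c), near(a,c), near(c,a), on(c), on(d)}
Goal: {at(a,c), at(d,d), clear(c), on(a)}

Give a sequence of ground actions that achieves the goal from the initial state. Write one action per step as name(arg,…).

1. push(a,c)  →  {at(a,c), at(a,d), clear(a), clear(c), near(a,a), near(a,c), on(a), on(c), on(d)}
2. move(d)  →  {at(a,c), at(a,d), at(d,d), clear(a), clear(c), near(a,a), near(a,c), on(a), on(c), on(d)}

push(a,c); move(d)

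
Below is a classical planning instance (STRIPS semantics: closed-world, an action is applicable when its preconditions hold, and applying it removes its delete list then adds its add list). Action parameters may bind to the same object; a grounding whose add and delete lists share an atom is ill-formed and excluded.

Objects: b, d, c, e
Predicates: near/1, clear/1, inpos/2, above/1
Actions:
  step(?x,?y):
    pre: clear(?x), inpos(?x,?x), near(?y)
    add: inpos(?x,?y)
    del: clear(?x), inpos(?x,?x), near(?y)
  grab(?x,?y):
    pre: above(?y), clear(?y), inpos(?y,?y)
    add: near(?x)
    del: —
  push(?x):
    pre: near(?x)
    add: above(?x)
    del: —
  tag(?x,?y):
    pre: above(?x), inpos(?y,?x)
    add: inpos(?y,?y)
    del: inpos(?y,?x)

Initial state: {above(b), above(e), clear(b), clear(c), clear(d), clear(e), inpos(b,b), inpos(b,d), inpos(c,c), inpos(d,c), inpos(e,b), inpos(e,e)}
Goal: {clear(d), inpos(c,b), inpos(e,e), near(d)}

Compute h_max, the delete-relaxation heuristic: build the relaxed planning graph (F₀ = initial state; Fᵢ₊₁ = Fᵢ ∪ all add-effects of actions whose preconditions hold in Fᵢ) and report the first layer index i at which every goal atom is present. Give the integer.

F0 = init (12 atoms)
F1 = F0 ∪ {near(b), near(c), near(d), near(e)}  (16 atoms)
F2 = F1 ∪ {above(c), above(d), inpos(b,c), inpos(b,e), inpos(c,b), inpos(c,d), inpos(c,e), inpos(e,c), inpos(e,d)}  (25 atoms)
goal ⊆ F2  ⇒  h_max = 2

2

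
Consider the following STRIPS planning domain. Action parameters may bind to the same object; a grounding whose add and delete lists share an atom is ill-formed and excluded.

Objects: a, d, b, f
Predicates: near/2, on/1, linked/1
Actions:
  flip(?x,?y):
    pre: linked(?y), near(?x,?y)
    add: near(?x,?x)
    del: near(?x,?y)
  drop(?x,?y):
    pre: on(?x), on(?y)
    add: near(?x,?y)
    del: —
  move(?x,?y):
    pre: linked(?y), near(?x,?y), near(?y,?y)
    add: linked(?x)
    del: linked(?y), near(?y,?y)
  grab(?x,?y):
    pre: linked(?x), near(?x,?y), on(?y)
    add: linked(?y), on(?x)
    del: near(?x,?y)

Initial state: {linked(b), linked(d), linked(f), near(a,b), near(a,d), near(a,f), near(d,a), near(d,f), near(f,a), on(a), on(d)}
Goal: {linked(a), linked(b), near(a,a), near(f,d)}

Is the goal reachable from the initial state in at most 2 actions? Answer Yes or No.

No

1. flip(a,d)  →  {linked(b), linked(d), linked(f), near(a,a), near(a,b), near(a,f), near(d,a), near(d,f), near(f,a), on(a), on(d)}
2. grab(f,a)  →  {linked(a), linked(b), linked(d), linked(f), near(a,a), near(a,b), near(a,f), near(d,a), near(d,f), on(a), on(d), on(f)}
3. drop(f,d)  →  {linked(a), linked(b), linked(d), linked(f), near(a,a), near(a,b), near(a,f), near(d,a), near(d,f), near(f,d), on(a), on(d), on(f)}
optimal plan length = 3; 3 > 2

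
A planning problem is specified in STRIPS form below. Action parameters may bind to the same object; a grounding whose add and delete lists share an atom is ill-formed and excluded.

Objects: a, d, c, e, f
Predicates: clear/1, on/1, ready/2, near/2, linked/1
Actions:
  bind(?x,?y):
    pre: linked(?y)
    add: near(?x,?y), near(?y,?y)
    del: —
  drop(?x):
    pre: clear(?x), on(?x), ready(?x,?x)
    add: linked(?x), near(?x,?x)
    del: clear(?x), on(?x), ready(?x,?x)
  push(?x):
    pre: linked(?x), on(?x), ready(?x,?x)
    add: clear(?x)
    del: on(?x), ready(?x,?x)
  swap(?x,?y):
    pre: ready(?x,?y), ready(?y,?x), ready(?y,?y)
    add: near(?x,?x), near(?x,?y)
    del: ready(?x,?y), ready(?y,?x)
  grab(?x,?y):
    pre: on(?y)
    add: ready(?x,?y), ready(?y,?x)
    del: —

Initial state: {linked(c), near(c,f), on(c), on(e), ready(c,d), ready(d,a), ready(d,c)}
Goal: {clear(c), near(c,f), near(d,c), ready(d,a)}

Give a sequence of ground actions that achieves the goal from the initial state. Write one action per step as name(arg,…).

bind(d,c); grab(c,c); push(c)

1. bind(d,c)  →  {linked(c), near(c,c), near(c,f), near(d,c), on(c), on(e), ready(c,d), ready(d,a), ready(d,c)}
2. grab(c,c)  →  {linked(c), near(c,c), near(c,f), near(d,c), on(c), on(e), ready(c,c), ready(c,d), ready(d,a), ready(d,c)}
3. push(c)  →  {clear(c), linked(c), near(c,c), near(c,f), near(d,c), on(e), ready(c,d), ready(d,a), ready(d,c)}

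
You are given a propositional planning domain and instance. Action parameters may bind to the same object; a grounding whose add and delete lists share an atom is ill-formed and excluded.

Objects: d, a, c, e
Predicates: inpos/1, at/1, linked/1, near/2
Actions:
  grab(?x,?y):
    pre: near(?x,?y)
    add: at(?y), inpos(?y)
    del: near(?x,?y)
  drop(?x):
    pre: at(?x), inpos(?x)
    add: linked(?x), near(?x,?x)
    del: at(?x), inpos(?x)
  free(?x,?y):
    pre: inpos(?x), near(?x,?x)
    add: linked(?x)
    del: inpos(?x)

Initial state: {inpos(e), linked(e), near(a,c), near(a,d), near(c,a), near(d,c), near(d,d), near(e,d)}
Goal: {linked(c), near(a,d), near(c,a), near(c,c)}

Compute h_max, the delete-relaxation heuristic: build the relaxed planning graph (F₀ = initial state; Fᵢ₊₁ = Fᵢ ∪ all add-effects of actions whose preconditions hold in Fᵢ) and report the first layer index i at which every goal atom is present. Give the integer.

F0 = init (8 atoms)
F1 = F0 ∪ {at(a), at(c), at(d), inpos(a), inpos(c), inpos(d)}  (14 atoms)
F2 = F1 ∪ {linked(a), linked(c), linked(d), near(a,a), near(c,c)}  (19 atoms)
goal ⊆ F2  ⇒  h_max = 2

2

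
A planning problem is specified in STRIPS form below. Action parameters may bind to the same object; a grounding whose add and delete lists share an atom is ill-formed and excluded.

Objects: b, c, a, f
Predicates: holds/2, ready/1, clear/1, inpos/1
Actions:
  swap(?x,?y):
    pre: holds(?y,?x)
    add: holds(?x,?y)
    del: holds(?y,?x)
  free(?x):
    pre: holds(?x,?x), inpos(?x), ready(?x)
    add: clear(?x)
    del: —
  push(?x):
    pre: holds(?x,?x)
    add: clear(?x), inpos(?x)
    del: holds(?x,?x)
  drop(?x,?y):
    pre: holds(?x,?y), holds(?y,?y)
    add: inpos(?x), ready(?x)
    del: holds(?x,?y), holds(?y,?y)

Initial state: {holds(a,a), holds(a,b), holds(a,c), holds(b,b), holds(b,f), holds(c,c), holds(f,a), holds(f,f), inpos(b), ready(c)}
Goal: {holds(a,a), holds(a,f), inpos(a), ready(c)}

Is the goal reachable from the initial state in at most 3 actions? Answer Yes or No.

Yes

1. swap(a,f)  →  {holds(a,a), holds(a,b), holds(a,c), holds(a,f), holds(b,b), holds(b,f), holds(c,c), holds(f,f), inpos(b), ready(c)}
2. drop(a,b)  →  {holds(a,a), holds(a,c), holds(a,f), holds(b,f), holds(c,c), holds(f,f), inpos(a), inpos(b), ready(a), ready(c)}
optimal plan length = 2; 2 ≤ 3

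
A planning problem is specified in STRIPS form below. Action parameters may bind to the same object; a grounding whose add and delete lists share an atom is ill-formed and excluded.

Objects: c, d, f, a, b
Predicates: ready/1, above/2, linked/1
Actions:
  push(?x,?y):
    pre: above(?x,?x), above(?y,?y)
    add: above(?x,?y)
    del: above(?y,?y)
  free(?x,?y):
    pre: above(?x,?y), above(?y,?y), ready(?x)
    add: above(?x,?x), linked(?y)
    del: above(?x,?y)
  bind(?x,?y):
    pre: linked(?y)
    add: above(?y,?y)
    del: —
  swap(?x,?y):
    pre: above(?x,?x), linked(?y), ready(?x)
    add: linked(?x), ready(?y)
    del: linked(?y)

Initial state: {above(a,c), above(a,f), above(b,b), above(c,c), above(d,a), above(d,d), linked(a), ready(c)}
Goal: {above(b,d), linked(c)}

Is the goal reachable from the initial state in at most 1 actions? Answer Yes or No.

No

1. push(b,d)  →  {above(a,c), above(a,f), above(b,b), above(b,d), above(c,c), above(d,a), linked(a), ready(c)}
2. swap(c,a)  →  {above(a,c), above(a,f), above(b,b), above(b,d), above(c,c), above(d,a), linked(c), ready(a), ready(c)}
optimal plan length = 2; 2 > 1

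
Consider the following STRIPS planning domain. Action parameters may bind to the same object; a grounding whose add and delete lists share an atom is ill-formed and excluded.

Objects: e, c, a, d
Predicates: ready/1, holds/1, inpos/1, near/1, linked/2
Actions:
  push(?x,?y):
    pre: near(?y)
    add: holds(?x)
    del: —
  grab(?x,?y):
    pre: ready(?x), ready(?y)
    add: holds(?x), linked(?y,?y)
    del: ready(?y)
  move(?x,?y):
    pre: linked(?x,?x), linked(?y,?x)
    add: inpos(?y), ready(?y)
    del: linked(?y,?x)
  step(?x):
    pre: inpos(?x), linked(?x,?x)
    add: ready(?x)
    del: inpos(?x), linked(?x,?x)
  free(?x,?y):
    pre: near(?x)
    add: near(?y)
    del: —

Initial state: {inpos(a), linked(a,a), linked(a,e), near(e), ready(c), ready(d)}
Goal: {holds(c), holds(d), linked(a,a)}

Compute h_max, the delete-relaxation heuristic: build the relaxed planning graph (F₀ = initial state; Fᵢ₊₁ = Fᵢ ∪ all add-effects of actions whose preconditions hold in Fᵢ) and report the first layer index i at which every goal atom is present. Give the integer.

F0 = init (6 atoms)
F1 = F0 ∪ {holds(a), holds(c), holds(d), holds(e), linked(c,c), linked(d,d), near(a), near(c), near(d), ready(a)}  (16 atoms)
goal ⊆ F1  ⇒  h_max = 1

1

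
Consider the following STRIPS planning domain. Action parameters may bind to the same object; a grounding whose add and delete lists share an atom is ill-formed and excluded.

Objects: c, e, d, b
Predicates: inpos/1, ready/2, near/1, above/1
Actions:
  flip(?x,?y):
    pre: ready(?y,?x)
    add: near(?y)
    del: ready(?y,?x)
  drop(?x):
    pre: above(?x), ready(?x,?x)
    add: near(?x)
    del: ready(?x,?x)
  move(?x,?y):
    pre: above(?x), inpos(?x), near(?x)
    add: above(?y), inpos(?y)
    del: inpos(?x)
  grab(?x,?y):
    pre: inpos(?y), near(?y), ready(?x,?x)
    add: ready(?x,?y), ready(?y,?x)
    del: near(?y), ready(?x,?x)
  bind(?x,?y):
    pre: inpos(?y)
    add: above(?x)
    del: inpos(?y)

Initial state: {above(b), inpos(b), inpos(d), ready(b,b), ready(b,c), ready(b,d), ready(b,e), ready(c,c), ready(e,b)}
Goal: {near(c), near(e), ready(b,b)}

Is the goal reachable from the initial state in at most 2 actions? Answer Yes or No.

1. flip(c,c)  →  {above(b), inpos(b), inpos(d), near(c), ready(b,b), ready(b,c), ready(b,d), ready(b,e), ready(e,b)}
2. flip(b,e)  →  {above(b), inpos(b), inpos(d), near(c), near(e), ready(b,b), ready(b,c), ready(b,d), ready(b,e)}
optimal plan length = 2; 2 ≤ 2

Yes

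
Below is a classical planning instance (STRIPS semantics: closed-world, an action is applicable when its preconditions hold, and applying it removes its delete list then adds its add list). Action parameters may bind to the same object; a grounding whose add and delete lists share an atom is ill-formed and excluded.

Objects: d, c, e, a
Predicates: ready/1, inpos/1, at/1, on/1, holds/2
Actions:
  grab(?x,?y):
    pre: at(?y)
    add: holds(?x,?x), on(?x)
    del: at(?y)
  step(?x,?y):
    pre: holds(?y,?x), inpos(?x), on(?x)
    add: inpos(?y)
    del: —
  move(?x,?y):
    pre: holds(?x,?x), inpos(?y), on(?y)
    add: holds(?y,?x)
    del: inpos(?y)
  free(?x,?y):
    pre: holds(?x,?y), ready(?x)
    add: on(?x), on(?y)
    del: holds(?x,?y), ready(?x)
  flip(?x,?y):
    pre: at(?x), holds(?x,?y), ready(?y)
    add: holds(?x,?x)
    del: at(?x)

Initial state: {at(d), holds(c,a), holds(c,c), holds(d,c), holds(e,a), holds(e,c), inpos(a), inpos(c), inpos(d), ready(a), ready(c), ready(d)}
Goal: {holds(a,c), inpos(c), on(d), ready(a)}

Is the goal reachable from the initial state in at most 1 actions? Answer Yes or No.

1. grab(d,d)  →  {holds(c,a), holds(c,c), holds(d,c), holds(d,d), holds(e,a), holds(e,c), inpos(a), inpos(c), inpos(d), on(d), ready(a), ready(c), ready(d)}
2. free(c,a)  →  {holds(c,c), holds(d,c), holds(d,d), holds(e,a), holds(e,c), inpos(a), inpos(c), inpos(d), on(a), on(c), on(d), ready(a), ready(d)}
3. move(c,a)  →  {holds(a,c), holds(c,c), holds(d,c), holds(d,d), holds(e,a), holds(e,c), inpos(c), inpos(d), on(a), on(c), on(d), ready(a), ready(d)}
optimal plan length = 3; 3 > 1

No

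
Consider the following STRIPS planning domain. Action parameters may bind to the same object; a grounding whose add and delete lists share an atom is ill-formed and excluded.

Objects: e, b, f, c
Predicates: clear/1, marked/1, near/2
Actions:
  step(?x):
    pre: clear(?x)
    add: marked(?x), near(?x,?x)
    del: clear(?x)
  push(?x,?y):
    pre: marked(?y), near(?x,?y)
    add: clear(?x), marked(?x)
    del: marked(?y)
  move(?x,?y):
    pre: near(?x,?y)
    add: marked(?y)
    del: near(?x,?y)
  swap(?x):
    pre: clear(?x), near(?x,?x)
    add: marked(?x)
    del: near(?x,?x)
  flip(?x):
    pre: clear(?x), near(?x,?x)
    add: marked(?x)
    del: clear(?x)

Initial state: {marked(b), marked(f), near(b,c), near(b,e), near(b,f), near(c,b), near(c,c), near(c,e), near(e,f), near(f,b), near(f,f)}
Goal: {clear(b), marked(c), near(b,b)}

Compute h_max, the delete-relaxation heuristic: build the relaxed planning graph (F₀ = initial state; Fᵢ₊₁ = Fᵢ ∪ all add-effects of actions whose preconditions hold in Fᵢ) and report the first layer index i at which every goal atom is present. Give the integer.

2

F0 = init (11 atoms)
F1 = F0 ∪ {clear(b), clear(c), clear(e), clear(f), marked(c), marked(e)}  (17 atoms)
F2 = F1 ∪ {near(b,b), near(e,e)}  (19 atoms)
goal ⊆ F2  ⇒  h_max = 2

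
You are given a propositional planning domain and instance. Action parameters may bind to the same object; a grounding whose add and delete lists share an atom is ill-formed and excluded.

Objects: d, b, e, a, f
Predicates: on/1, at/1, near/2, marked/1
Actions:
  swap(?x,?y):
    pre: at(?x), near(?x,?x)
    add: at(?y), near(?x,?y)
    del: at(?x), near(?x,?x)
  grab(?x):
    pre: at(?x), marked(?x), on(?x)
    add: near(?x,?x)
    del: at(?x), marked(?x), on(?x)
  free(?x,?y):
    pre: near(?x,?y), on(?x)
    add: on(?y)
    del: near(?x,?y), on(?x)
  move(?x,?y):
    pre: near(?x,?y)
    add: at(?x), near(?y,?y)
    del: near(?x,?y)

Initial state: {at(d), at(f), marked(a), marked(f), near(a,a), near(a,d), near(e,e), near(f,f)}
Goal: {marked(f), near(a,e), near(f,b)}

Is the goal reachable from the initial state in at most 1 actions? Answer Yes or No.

1. swap(f,b)  →  {at(b), at(d), marked(a), marked(f), near(a,a), near(a,d), near(e,e), near(f,b)}
2. move(a,d)  →  {at(a), at(b), at(d), marked(a), marked(f), near(a,a), near(d,d), near(e,e), near(f,b)}
3. swap(a,e)  →  {at(b), at(d), at(e), marked(a), marked(f), near(a,e), near(d,d), near(e,e), near(f,b)}
optimal plan length = 3; 3 > 1

No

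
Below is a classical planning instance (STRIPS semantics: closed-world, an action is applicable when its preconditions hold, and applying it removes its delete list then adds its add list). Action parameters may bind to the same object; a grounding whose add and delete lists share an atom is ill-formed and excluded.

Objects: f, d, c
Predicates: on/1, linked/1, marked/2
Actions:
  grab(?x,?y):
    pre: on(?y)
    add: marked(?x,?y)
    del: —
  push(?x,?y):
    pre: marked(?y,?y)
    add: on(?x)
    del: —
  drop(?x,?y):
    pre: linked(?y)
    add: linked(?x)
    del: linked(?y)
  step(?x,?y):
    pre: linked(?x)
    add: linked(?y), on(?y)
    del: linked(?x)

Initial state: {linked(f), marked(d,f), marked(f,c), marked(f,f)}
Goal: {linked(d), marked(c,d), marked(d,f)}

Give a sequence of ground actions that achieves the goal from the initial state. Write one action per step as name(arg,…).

1. step(f,d)  →  {linked(d), marked(d,f), marked(f,c), marked(f,f), on(d)}
2. grab(c,d)  →  {linked(d), marked(c,d), marked(d,f), marked(f,c), marked(f,f), on(d)}

step(f,d); grab(c,d)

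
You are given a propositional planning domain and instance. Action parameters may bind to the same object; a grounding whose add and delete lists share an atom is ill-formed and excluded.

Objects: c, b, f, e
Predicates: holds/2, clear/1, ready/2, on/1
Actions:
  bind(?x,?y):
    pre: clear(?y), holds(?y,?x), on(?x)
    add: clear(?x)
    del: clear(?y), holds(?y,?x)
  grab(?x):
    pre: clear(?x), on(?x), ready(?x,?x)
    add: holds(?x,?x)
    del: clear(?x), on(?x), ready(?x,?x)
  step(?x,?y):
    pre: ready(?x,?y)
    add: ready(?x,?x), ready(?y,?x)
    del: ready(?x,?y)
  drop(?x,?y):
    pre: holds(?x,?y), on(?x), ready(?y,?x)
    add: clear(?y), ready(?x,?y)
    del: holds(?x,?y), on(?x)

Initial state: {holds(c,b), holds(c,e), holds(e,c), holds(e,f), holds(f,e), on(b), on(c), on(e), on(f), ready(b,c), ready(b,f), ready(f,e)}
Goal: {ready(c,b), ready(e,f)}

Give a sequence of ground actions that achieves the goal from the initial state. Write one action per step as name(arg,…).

1. step(b,c)  →  {holds(c,b), holds(c,e), holds(e,c), holds(e,f), holds(f,e), on(b), on(c), on(e), on(f), ready(b,b), ready(b,f), ready(c,b), ready(f,e)}
2. step(f,e)  →  {holds(c,b), holds(c,e), holds(e,c), holds(e,f), holds(f,e), on(b), on(c), on(e), on(f), ready(b,b), ready(b,f), ready(c,b), ready(e,f), ready(f,f)}

step(b,c); step(f,e)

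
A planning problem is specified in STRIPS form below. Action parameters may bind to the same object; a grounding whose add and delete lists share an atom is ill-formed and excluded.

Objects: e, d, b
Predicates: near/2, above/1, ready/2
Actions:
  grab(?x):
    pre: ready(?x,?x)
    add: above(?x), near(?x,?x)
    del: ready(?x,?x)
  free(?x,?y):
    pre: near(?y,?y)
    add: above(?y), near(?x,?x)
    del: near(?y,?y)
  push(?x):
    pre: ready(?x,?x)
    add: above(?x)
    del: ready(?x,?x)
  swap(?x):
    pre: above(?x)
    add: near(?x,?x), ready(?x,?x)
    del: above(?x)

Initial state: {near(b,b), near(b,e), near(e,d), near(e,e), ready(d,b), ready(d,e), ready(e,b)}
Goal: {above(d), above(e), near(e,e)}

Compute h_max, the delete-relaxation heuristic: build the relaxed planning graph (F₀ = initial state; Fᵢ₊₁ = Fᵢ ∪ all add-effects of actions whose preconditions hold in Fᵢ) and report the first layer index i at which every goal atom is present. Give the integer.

2

F0 = init (7 atoms)
F1 = F0 ∪ {above(b), above(e), near(d,d)}  (10 atoms)
F2 = F1 ∪ {above(d), ready(b,b), ready(e,e)}  (13 atoms)
goal ⊆ F2  ⇒  h_max = 2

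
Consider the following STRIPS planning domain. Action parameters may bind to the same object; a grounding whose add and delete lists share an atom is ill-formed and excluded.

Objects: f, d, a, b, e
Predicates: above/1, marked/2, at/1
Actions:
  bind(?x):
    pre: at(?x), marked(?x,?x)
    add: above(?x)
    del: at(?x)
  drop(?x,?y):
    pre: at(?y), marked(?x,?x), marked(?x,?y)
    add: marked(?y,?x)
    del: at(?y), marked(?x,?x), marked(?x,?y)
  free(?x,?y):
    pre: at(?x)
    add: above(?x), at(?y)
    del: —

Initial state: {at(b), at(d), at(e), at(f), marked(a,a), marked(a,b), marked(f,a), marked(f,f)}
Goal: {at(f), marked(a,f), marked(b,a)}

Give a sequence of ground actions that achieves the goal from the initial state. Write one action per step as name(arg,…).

1. drop(a,b)  →  {at(d), at(e), at(f), marked(b,a), marked(f,a), marked(f,f)}
2. free(f,a)  →  {above(f), at(a), at(d), at(e), at(f), marked(b,a), marked(f,a), marked(f,f)}
3. drop(f,a)  →  {above(f), at(d), at(e), at(f), marked(a,f), marked(b,a)}

drop(a,b); free(f,a); drop(f,a)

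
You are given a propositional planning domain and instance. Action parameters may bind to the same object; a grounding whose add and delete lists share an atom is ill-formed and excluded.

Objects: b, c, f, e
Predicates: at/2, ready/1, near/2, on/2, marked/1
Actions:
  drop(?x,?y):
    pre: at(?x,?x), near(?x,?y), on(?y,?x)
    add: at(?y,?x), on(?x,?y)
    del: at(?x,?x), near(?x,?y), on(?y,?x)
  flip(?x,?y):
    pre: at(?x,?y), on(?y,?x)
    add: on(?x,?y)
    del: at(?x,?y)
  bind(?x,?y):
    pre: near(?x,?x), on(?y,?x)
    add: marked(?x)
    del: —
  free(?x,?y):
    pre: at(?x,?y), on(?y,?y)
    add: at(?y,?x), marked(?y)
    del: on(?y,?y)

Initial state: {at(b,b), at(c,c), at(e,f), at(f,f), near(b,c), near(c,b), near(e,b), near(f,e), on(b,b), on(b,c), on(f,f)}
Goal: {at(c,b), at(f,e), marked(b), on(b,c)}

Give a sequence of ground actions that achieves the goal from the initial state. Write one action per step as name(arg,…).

drop(c,b); drop(b,c); free(c,b); free(e,f)

1. drop(c,b)  →  {at(b,b), at(b,c), at(e,f), at(f,f), near(b,c), near(e,b), near(f,e), on(b,b), on(c,b), on(f,f)}
2. drop(b,c)  →  {at(b,c), at(c,b), at(e,f), at(f,f), near(e,b), near(f,e), on(b,b), on(b,c), on(f,f)}
3. free(c,b)  →  {at(b,c), at(c,b), at(e,f), at(f,f), marked(b), near(e,b), near(f,e), on(b,c), on(f,f)}
4. free(e,f)  →  {at(b,c), at(c,b), at(e,f), at(f,e), at(f,f), marked(b), marked(f), near(e,b), near(f,e), on(b,c)}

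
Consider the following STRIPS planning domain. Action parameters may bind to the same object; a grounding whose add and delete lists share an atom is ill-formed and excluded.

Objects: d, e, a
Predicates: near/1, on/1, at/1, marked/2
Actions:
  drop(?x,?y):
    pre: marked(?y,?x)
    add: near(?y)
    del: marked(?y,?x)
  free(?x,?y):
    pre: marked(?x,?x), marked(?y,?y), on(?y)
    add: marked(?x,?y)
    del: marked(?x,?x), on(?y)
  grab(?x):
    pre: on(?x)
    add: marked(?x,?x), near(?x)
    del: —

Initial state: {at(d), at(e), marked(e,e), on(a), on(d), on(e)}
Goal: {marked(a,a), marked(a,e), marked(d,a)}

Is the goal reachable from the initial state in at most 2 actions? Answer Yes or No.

1. grab(d)  →  {at(d), at(e), marked(d,d), marked(e,e), near(d), on(a), on(d), on(e)}
2. grab(a)  →  {at(d), at(e), marked(a,a), marked(d,d), marked(e,e), near(a), near(d), on(a), on(d), on(e)}
3. free(a,e)  →  {at(d), at(e), marked(a,e), marked(d,d), marked(e,e), near(a), near(d), on(a), on(d)}
4. grab(a)  →  {at(d), at(e), marked(a,a), marked(a,e), marked(d,d), marked(e,e), near(a), near(d), on(a), on(d)}
5. free(d,a)  →  {at(d), at(e), marked(a,a), marked(a,e), marked(d,a), marked(e,e), near(a), near(d), on(d)}
optimal plan length = 5; 5 > 2

No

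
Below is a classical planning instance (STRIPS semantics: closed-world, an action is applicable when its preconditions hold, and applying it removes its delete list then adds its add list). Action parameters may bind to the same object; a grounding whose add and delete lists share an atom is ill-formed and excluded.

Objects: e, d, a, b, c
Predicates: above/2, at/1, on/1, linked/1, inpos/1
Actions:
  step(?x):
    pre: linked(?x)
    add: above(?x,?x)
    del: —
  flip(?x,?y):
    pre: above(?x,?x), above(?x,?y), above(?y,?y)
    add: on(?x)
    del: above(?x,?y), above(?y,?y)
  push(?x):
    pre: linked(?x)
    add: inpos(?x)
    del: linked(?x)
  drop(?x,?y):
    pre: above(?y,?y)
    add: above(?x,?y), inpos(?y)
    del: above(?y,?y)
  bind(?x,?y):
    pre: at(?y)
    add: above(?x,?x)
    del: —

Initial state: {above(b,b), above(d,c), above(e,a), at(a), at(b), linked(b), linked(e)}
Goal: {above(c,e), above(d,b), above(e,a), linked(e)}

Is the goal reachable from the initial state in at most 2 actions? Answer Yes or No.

1. step(e)  →  {above(b,b), above(d,c), above(e,a), above(e,e), at(a), at(b), linked(b), linked(e)}
2. drop(d,b)  →  {above(d,b), above(d,c), above(e,a), above(e,e), at(a), at(b), inpos(b), linked(b), linked(e)}
3. drop(c,e)  →  {above(c,e), above(d,b), above(d,c), above(e,a), at(a), at(b), inpos(b), inpos(e), linked(b), linked(e)}
optimal plan length = 3; 3 > 2

No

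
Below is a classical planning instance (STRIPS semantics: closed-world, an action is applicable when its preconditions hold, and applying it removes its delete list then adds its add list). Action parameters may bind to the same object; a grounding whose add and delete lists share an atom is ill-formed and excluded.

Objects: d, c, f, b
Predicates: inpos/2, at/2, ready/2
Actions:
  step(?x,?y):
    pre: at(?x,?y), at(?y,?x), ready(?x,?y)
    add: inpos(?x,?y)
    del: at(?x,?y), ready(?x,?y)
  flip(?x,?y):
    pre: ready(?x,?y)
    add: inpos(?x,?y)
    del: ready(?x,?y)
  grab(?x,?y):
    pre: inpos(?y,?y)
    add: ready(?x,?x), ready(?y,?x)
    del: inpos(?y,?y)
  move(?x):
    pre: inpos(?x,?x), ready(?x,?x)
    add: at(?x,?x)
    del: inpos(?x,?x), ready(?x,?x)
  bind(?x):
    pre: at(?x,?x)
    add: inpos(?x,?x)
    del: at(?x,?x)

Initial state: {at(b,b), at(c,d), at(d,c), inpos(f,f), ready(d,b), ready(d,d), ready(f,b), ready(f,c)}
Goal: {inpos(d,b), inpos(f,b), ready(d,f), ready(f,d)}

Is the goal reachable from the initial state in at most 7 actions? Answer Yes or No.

Yes

1. flip(d,d)  →  {at(b,b), at(c,d), at(d,c), inpos(d,d), inpos(f,f), ready(d,b), ready(f,b), ready(f,c)}
2. flip(d,b)  →  {at(b,b), at(c,d), at(d,c), inpos(d,b), inpos(d,d), inpos(f,f), ready(f,b), ready(f,c)}
3. flip(f,b)  →  {at(b,b), at(c,d), at(d,c), inpos(d,b), inpos(d,d), inpos(f,b), inpos(f,f), ready(f,c)}
4. grab(d,f)  →  {at(b,b), at(c,d), at(d,c), inpos(d,b), inpos(d,d), inpos(f,b), ready(d,d), ready(f,c), ready(f,d)}
5. grab(f,d)  →  {at(b,b), at(c,d), at(d,c), inpos(d,b), inpos(f,b), ready(d,d), ready(d,f), ready(f,c), ready(f,d), ready(f,f)}
optimal plan length = 5; 5 ≤ 7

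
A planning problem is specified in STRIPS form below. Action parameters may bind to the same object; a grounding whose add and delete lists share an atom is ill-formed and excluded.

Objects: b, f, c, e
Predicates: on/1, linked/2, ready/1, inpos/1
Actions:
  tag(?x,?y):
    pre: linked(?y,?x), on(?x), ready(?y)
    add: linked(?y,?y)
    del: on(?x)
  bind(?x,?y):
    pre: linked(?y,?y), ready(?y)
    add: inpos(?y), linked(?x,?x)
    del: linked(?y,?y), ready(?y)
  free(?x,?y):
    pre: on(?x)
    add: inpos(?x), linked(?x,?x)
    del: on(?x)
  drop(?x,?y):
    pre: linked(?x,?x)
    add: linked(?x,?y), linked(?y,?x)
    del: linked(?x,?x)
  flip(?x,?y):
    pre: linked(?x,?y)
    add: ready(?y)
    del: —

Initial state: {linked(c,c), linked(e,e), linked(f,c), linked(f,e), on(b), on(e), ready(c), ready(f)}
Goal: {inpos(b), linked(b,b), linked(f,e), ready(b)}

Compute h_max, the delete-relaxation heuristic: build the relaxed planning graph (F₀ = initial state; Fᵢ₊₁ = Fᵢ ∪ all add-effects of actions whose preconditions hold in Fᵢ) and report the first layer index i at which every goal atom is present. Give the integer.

F0 = init (8 atoms)
F1 = F0 ∪ {inpos(b), inpos(c), inpos(e), linked(b,b), linked(b,c), linked(b,e), linked(c,b), linked(c,e), linked(c,f), linked(e,b), linked(e,c), linked(e,f), linked(f,f), ready(e)}  (22 atoms)
F2 = F1 ∪ {inpos(f), linked(b,f), linked(f,b), ready(b)}  (26 atoms)
goal ⊆ F2  ⇒  h_max = 2

2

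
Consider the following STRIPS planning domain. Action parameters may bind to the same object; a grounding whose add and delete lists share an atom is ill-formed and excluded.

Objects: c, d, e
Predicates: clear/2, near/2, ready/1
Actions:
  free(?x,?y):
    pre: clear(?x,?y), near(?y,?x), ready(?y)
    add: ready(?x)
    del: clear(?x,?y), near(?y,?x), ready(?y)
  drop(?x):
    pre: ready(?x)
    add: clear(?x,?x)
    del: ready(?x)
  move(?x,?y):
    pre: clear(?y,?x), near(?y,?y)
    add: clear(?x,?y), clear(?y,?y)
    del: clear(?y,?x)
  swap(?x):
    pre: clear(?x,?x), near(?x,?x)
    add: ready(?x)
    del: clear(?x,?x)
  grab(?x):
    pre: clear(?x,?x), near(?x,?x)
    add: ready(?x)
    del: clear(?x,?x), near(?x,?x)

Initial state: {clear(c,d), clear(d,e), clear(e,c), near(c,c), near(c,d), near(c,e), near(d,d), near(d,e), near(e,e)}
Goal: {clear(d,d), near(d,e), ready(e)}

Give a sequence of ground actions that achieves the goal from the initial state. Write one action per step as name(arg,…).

1. move(c,e)  →  {clear(c,d), clear(c,e), clear(d,e), clear(e,e), near(c,c), near(c,d), near(c,e), near(d,d), near(d,e), near(e,e)}
2. move(e,d)  →  {clear(c,d), clear(c,e), clear(d,d), clear(e,d), clear(e,e), near(c,c), near(c,d), near(c,e), near(d,d), near(d,e), near(e,e)}
3. swap(e)  →  {clear(c,d), clear(c,e), clear(d,d), clear(e,d), near(c,c), near(c,d), near(c,e), near(d,d), near(d,e), near(e,e), ready(e)}

move(c,e); move(e,d); swap(e)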